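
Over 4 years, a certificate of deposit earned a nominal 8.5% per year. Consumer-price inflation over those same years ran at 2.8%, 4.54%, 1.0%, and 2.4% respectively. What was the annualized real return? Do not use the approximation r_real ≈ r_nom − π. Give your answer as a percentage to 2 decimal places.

5.67%

Cumulative inflation factor: 1.028 × 1.0454 × 1.010 × 1.024 ≈ 1.11147.
Nominal growth factor: 1.38586. Real growth factor = 1.38586 / 1.11147 ≈ 1.24687.
Annualized: 1.24687^(1/4) − 1 ≈ 0.05671.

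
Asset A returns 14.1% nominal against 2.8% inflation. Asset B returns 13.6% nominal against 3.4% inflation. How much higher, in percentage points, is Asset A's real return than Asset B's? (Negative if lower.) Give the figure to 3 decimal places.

Asset A real return: 1.141/1.028 − 1 = 10.9922%.
Asset B real return: 1.136/1.034 − 1 = 9.8646%.
Difference: 10.9922 − 9.8646 = 1.1276 pp.

1.128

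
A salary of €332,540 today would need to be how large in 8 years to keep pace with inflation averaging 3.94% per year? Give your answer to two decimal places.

€453,007.71

Cumulative price-level factor: (1+3.94%)^8 ≈ 1.3622653176.
The nominal amount required is €332,540 scaled up by that factor.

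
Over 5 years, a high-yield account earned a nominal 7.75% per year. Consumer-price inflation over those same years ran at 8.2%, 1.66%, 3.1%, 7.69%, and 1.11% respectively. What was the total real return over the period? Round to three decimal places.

Cumulative inflation factor: 1.082 × 1.0166 × 1.031 × 1.0769 × 1.0111 ≈ 1.23483.
Nominal growth factor: 1.45240. Real growth factor = 1.45240 / 1.23483 ≈ 1.17620.
Total real return ≈ 17.6199%.

17.620%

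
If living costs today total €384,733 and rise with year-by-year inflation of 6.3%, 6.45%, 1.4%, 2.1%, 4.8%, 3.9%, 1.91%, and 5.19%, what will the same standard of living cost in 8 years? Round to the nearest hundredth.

Cumulative price-level factor: 1.063 × 1.0645 × 1.014 × 1.021 × 1.048 × 1.039 × 1.0191 × 1.0519 ≈ 1.3674476659.
The nominal amount required is €384,733 scaled up by that factor.

€526,102.24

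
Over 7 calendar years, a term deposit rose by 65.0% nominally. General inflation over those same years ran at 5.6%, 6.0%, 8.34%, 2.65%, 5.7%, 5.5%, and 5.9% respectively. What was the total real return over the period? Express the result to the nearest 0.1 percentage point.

12.2%

Cumulative inflation factor: 1.056 × 1.060 × 1.0834 × 1.0265 × 1.057 × 1.055 × 1.059 ≈ 1.47008.
Nominal growth factor: 1.65000. Real growth factor = 1.65000 / 1.47008 ≈ 1.12239.
Total real return ≈ 12.2388%.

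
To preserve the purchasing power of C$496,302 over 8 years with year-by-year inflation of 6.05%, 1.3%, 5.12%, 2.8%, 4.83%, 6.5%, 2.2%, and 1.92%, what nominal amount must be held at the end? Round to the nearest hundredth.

Cumulative price-level factor: 1.0605 × 1.013 × 1.0512 × 1.028 × 1.0483 × 1.065 × 1.022 × 1.0192 ≈ 1.3500320830.
Multiplying C$496,302 by the price-level factor gives the future nominal sum.

C$670,023.62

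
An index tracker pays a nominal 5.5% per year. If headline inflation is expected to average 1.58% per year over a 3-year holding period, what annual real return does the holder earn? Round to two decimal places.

3.86%

With constant rates the annual real return is the same each year: (1+5.5%)/(1+1.58%) − 1 = 0.03859.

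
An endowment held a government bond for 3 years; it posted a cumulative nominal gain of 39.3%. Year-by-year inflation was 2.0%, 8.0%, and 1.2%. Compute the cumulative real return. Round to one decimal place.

Cumulative inflation factor: 1.020 × 1.080 × 1.012 ≈ 1.11482.
Nominal growth factor: 1.39300. Real growth factor = 1.39300 / 1.11482 ≈ 1.24953.
Total real return ≈ 24.9530%.

25.0%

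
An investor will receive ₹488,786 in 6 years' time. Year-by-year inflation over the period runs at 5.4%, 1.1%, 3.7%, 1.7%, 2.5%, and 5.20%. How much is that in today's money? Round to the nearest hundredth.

Price-level factor over 6 years: 1.054 × 1.011 × 1.037 × 1.017 × 1.025 × 1.0520 ≈ 1.2118003706.
Purchasing power today: ₹488,786 divided by that factor.

₹403,355.22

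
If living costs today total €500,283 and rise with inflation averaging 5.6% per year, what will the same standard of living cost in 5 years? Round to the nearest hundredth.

€656,954.57

Cumulative price-level factor: (1+5.6%)^5 ≈ 1.3131658832.
Multiplying €500,283 by the price-level factor gives the future nominal sum.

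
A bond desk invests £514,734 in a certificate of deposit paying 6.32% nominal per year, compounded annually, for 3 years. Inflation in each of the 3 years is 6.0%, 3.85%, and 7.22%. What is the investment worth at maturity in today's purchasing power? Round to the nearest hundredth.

£524,130.69

Nominal value at maturity: £514,734 × (1 + 6.32%)^3 ≈ £618,625.42.
Price-level factor over 3 years: 1.060 × 1.0385 × 1.0722 = 1.180288482.
The maturity value deflated by that factor is the answer in today's purchasing power.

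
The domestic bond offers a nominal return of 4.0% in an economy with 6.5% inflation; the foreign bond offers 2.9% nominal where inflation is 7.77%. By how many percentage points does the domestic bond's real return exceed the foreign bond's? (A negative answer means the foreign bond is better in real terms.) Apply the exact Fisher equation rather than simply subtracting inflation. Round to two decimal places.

The domestic bond real return: 1.040/1.065 − 1 = -2.347%.
The foreign bond real return: 1.029/1.0777 − 1 = -4.519%.
Difference: -2.347 − (-4.519) = 2.172 pp.

2.17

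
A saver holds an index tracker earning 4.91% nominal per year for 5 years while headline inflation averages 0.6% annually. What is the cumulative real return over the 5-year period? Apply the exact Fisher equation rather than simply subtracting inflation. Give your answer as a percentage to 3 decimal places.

The annual real rate is (1+4.91%)/(1+0.6%) − 1 = 4.2843%.
Compounded over 5 years: (1 + 0.042843)^5 − 1 ≈ 0.23337.

23.337%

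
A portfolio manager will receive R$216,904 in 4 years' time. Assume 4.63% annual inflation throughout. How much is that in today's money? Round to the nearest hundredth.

Price-level factor over 4 years: (1 + 4.63%)^4 ≈ 1.1984637468.
Purchasing power today: R$216,904 divided by that factor.

R$180,985.03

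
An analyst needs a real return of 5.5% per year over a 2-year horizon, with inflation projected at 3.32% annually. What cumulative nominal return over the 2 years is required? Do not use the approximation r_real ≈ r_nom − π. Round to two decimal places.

18.82%

Required annual nominal rate: (1+5.5%)(1+3.32%) − 1 = 9.0026%.
Cumulative over 2 years: (1 + 0.090026)^2 − 1 ≈ 0.18816.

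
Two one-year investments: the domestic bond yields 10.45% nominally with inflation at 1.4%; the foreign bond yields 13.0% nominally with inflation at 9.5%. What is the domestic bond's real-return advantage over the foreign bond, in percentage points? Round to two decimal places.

5.73

The domestic bond real return: 1.1045/1.014 − 1 = 8.925%.
The foreign bond real return: 1.130/1.095 − 1 = 3.196%.
Difference: 8.925 − 3.196 = 5.729 pp.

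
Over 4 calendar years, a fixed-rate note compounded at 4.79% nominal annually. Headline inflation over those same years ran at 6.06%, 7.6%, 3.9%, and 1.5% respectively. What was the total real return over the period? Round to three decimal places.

0.192%

Cumulative inflation factor: 1.0606 × 1.076 × 1.039 × 1.015 ≈ 1.20350.
Nominal growth factor: 1.20581. Real growth factor = 1.20581 / 1.20350 ≈ 1.00192.
Total real return ≈ 0.1922%.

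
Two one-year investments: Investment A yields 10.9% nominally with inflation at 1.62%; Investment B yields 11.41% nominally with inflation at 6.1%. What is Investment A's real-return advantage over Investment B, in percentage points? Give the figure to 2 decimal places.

4.13

Investment A real return: 1.109/1.0162 − 1 = 9.132%.
Investment B real return: 1.1141/1.061 − 1 = 5.005%.
Difference: 9.132 − 5.005 = 4.127 pp.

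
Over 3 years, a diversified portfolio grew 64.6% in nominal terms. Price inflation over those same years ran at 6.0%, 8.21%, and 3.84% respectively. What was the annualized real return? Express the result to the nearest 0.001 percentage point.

11.386%

Cumulative inflation factor: 1.060 × 1.0821 × 1.0384 ≈ 1.19107.
Nominal growth factor: 1.64600. Real growth factor = 1.64600 / 1.19107 ≈ 1.38195.
Annualized: 1.38195^(1/3) − 1 ≈ 0.11386.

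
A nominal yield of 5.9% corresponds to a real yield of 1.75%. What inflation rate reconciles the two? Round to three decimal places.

From (1+r_nom) = (1+r_real)(1+π), we get 1+π = (1 + 5.9%)/(1 + 1.75%) = 1.059/1.0175 ≈ 1.04079.
So π ≈ 4.0786%.

4.079%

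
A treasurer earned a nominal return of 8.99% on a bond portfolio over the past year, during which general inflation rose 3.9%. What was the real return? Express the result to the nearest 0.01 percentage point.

4.90%

Real return via the Fisher equation: (1 + 8.99%)/(1 + 3.9%) − 1 = 1.0899/1.039 − 1 ≈ 0.04899.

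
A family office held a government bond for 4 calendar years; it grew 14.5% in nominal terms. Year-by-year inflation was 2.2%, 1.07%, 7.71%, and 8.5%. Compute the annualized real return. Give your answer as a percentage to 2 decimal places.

-1.31%

Cumulative inflation factor: 1.022 × 1.0107 × 1.0771 × 1.085 ≈ 1.20714.
Nominal growth factor: 1.14500. Real growth factor = 1.14500 / 1.20714 ≈ 0.94852.
Annualized: 0.94852^(1/4) − 1 ≈ -0.01313.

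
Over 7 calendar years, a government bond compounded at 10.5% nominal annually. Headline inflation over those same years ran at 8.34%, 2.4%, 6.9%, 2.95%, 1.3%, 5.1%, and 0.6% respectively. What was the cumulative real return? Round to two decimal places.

53.83%

Cumulative inflation factor: 1.0834 × 1.024 × 1.069 × 1.0295 × 1.013 × 1.051 × 1.006 ≈ 1.30768.
Nominal growth factor: 2.01157. Real growth factor = 2.01157 / 1.30768 ≈ 1.53827.
Total real return ≈ 53.8271%.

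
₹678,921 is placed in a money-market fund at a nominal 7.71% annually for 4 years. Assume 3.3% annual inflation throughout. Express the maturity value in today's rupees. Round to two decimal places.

₹802,494.49

Nominal value at maturity: ₹678,921 × (1 + 7.71%)^4 ≈ ₹913,783.57.
Price-level factor over 4 years: (1 + 3.3%)^4 ≈ 1.1386789339.
The maturity value deflated by that factor is the answer in today's purchasing power.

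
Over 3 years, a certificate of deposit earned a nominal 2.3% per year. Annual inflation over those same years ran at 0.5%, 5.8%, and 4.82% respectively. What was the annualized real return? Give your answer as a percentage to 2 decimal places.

Cumulative inflation factor: 1.005 × 1.058 × 1.0482 ≈ 1.11454.
Nominal growth factor: 1.07060. Real growth factor = 1.07060 / 1.11454 ≈ 0.96057.
Annualized: 0.96057^(1/3) − 1 ≈ -0.01332.

-1.33%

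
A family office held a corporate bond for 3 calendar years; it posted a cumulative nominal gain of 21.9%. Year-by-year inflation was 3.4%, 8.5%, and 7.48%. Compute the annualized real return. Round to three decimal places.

0.363%

Cumulative inflation factor: 1.034 × 1.085 × 1.0748 ≈ 1.20581.
Nominal growth factor: 1.21900. Real growth factor = 1.21900 / 1.20581 ≈ 1.01094.
Annualized: 1.01094^(1/3) − 1 ≈ 0.00363.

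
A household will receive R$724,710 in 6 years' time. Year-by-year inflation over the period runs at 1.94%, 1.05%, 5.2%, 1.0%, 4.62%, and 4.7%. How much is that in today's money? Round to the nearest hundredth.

R$604,483.98

Price-level factor over 6 years: 1.0194 × 1.0105 × 1.052 × 1.010 × 1.0462 × 1.047 ≈ 1.1988903322.
Purchasing power today: R$724,710 divided by that factor.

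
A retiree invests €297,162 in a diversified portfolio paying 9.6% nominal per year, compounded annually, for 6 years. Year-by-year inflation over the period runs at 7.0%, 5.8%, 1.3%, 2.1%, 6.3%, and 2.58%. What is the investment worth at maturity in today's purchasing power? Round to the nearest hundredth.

€403,418.68

Nominal value at maturity: €297,162 × (1 + 9.6%)^6 ≈ €515,058.55.
Price-level factor over 6 years: 1.070 × 1.058 × 1.013 × 1.021 × 1.063 × 1.0258 ≈ 1.2767344942.
The maturity value deflated by that factor is the answer in today's purchasing power.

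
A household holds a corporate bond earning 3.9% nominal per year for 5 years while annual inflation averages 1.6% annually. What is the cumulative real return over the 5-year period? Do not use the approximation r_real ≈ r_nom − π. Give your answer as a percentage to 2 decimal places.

11.84%

The annual real rate is (1+3.9%)/(1+1.6%) − 1 = 2.2638%.
Compounded over 5 years: (1 + 0.022638)^5 − 1 ≈ 0.11843.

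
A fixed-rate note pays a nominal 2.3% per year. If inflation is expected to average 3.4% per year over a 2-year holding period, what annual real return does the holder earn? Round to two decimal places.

With constant rates the annual real return is the same each year: (1+2.3%)/(1+3.4%) − 1 = -0.01064.

-1.06%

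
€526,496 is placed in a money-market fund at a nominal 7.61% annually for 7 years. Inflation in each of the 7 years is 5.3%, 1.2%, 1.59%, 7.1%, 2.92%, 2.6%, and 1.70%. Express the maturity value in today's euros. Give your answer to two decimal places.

Nominal value at maturity: €526,496 × (1 + 7.61%)^7 ≈ €879,758.55.
Price-level factor over 7 years: 1.053 × 1.012 × 1.0159 × 1.071 × 1.0292 × 1.026 × 1.0170 ≈ 1.2451377668.
The maturity value deflated by that factor is the answer in today's purchasing power.

€706,555.19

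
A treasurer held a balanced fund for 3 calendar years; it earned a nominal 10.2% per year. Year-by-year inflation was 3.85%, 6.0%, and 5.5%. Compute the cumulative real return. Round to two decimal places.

15.23%

Cumulative inflation factor: 1.0385 × 1.060 × 1.055 ≈ 1.16135.
Nominal growth factor: 1.33827. Real growth factor = 1.33827 / 1.16135 ≈ 1.15234.
Total real return ≈ 15.2338%.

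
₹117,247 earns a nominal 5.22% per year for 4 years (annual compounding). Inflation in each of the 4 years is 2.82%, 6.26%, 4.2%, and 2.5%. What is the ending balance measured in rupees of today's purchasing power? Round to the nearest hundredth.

Nominal value at maturity: ₹117,247 × (1 + 5.22%)^4 ≈ ₹143,712.63.
Price-level factor over 4 years: 1.0282 × 1.0626 × 1.042 × 1.025 ≈ 1.1669143900.
The maturity value deflated by that factor is the answer in today's purchasing power.

₹123,156.10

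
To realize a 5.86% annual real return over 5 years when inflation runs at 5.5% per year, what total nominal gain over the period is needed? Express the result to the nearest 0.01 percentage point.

73.75%

Required annual nominal rate: (1+5.86%)(1+5.5%) − 1 = 11.6823%.
Cumulative over 5 years: (1 + 0.116823)^5 − 1 ≈ 0.73749.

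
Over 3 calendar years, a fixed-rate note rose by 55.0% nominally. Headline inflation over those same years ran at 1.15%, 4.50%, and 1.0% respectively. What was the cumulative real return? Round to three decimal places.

Cumulative inflation factor: 1.0115 × 1.0450 × 1.010 ≈ 1.06759.
Nominal growth factor: 1.55000. Real growth factor = 1.55000 / 1.06759 ≈ 1.45187.
Total real return ≈ 45.1871%.

45.187%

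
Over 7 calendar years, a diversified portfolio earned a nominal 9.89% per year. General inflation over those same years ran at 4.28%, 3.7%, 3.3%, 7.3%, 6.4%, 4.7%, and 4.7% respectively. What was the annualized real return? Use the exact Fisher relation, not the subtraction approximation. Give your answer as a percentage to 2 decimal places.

4.75%

Cumulative inflation factor: 1.0428 × 1.037 × 1.033 × 1.073 × 1.064 × 1.047 × 1.047 ≈ 1.39802.
Nominal growth factor: 1.93512. Real growth factor = 1.93512 / 1.39802 ≈ 1.38418.
Annualized: 1.38418^(1/7) − 1 ≈ 0.04754.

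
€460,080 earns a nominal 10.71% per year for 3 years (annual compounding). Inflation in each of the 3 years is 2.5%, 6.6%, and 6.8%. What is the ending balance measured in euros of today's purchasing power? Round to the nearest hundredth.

€534,984.97

Nominal value at maturity: €460,080 × (1 + 10.71%)^3 ≈ €624,300.82.
Price-level factor over 3 years: 1.025 × 1.066 × 1.068 = 1.1669502.
The maturity value deflated by that factor is the answer in today's purchasing power.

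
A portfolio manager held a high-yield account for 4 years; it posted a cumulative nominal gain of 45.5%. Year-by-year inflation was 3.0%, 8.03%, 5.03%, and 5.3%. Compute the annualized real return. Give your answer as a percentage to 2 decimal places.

Cumulative inflation factor: 1.030 × 1.0803 × 1.0503 × 1.053 ≈ 1.23062.
Nominal growth factor: 1.45500. Real growth factor = 1.45500 / 1.23062 ≈ 1.18233.
Annualized: 1.18233^(1/4) − 1 ≈ 0.04276.

4.28%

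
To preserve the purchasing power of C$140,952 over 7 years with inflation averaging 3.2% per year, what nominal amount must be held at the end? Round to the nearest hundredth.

C$175,723.21

Cumulative price-level factor: (1+3.2%)^7 ≈ 1.2466882924.
The nominal amount required is C$140,952 scaled up by that factor.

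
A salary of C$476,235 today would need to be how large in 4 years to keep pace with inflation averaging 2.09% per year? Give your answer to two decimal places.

Cumulative price-level factor: (1+2.09%)^4 ≈ 1.0862575681.
Multiplying C$476,235 by the price-level factor gives the future nominal sum.

C$517,313.87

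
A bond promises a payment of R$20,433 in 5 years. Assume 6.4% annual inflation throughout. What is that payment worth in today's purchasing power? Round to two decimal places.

R$14,983.87

Price-level factor over 5 years: (1 + 6.4%)^5 ≈ 1.3636663998.
Purchasing power today: R$20,433 divided by that factor.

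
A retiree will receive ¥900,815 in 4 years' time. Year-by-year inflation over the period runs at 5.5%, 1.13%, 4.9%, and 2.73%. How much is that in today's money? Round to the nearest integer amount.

Price-level factor over 4 years: 1.055 × 1.0113 × 1.049 × 1.0273 ≈ 1.1497548313.
Purchasing power today: ¥900,815 divided by that factor.

¥783,484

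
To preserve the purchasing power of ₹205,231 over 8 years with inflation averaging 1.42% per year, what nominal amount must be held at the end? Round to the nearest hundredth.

Cumulative price-level factor: (1+1.42%)^8 ≈ 1.1194091428.
Multiplying ₹205,231 by the price-level factor gives the future nominal sum.

₹229,737.46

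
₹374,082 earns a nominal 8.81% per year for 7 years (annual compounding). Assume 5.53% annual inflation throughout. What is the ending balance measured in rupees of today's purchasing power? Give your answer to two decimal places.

Nominal value at maturity: ₹374,082 × (1 + 8.81%)^7 ≈ ₹675,535.98.
Price-level factor over 7 years: (1 + 5.53%)^7 ≈ 1.4575772024.
The maturity value deflated by that factor is the answer in today's purchasing power.

₹463,464.97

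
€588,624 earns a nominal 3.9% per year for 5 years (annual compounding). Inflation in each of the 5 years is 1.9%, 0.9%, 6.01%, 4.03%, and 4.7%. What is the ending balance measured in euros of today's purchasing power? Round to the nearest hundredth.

Nominal value at maturity: €588,624 × (1 + 3.9%)^5 ≈ €712,714.68.
Price-level factor over 5 years: 1.019 × 1.009 × 1.0601 × 1.0403 × 1.047 ≈ 1.1871824420.
The maturity value deflated by that factor is the answer in today's purchasing power.

€600,341.32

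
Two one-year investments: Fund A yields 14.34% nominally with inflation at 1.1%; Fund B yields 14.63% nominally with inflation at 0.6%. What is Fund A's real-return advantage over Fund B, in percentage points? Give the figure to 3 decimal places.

Fund A real return: 1.1434/1.011 − 1 = 13.0959%.
Fund B real return: 1.1463/1.006 − 1 = 13.9463%.
Difference: 13.0959 − 13.9463 = -0.8504 pp.

-0.850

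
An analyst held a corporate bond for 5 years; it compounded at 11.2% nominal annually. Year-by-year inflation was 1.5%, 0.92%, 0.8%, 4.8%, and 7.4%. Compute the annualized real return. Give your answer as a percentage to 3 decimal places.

Cumulative inflation factor: 1.015 × 1.0092 × 1.008 × 1.048 × 1.074 ≈ 1.16217.
Nominal growth factor: 1.70029. Real growth factor = 1.70029 / 1.16217 ≈ 1.46303.
Annualized: 1.46303^(1/5) − 1 ≈ 0.07907.

7.907%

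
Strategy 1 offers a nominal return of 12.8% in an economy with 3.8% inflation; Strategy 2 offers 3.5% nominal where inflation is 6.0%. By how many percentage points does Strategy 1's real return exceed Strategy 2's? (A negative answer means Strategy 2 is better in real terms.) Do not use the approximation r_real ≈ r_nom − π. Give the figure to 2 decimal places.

11.03

Strategy 1 real return: 1.128/1.038 − 1 = 8.671%.
Strategy 2 real return: 1.035/1.060 − 1 = -2.358%.
Difference: 8.671 − (-2.358) = 11.029 pp.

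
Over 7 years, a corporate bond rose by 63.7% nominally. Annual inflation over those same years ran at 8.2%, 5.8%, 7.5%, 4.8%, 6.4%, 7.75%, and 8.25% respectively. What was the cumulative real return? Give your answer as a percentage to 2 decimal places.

2.28%

Cumulative inflation factor: 1.082 × 1.058 × 1.075 × 1.048 × 1.064 × 1.0775 × 1.0825 ≈ 1.60055.
Nominal growth factor: 1.63700. Real growth factor = 1.63700 / 1.60055 ≈ 1.02277.
Total real return ≈ 2.2773%.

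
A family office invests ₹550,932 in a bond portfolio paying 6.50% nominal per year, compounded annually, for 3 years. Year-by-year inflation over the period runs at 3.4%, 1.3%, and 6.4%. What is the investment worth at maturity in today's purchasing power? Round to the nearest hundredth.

Nominal value at maturity: ₹550,932 × (1 + 6.50%)^3 ≈ ₹665,498.10.
Price-level factor over 3 years: 1.034 × 1.013 × 1.064 = 1.114478288.
Dividing the nominal maturity value by the price-level factor gives the value in today's money.

₹597,138.69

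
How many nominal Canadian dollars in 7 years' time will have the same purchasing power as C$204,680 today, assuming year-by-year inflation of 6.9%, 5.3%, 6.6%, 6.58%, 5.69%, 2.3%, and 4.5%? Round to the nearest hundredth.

Cumulative price-level factor: 1.069 × 1.053 × 1.066 × 1.0658 × 1.0569 × 1.023 × 1.045 ≈ 1.4449899250.
The nominal amount required is C$204,680 scaled up by that factor.

C$295,760.54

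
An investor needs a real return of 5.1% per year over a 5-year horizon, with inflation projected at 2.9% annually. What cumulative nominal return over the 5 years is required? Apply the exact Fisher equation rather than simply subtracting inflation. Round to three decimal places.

Required annual nominal rate: (1+5.1%)(1+2.9%) − 1 = 8.1479%.
Cumulative over 5 years: (1 + 0.081479)^5 − 1 ≈ 0.47942.

47.942%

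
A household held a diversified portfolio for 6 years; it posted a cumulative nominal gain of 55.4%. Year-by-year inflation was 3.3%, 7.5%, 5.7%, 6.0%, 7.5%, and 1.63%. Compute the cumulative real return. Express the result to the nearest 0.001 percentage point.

Cumulative inflation factor: 1.033 × 1.075 × 1.057 × 1.060 × 1.075 × 1.0163 ≈ 1.35931.
Nominal growth factor: 1.55400. Real growth factor = 1.55400 / 1.35931 ≈ 1.14322.
Total real return ≈ 14.3223%.

14.322%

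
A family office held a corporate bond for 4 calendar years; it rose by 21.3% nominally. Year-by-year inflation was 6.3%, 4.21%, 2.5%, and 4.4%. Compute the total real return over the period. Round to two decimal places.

Cumulative inflation factor: 1.063 × 1.0421 × 1.025 × 1.044 ≈ 1.18541.
Nominal growth factor: 1.21300. Real growth factor = 1.21300 / 1.18541 ≈ 1.02328.
Total real return ≈ 2.3278%.

2.33%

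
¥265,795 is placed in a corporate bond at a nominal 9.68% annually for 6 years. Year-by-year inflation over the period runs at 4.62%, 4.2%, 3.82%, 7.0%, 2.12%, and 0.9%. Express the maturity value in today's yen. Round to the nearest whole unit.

¥370,819

Nominal value at maturity: ¥265,795 × (1 + 9.68%)^6 ≈ ¥462,713.
Price-level factor over 6 years: 1.0462 × 1.042 × 1.0382 × 1.070 × 1.0212 × 1.009 ≈ 1.2478121477.
Dividing the nominal maturity value by the price-level factor gives the value in today's money.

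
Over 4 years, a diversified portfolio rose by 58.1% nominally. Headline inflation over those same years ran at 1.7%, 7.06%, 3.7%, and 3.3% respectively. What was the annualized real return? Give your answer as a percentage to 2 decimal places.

Cumulative inflation factor: 1.017 × 1.0706 × 1.037 × 1.033 ≈ 1.16635.
Nominal growth factor: 1.58100. Real growth factor = 1.58100 / 1.16635 ≈ 1.35552.
Annualized: 1.35552^(1/4) − 1 ≈ 0.07901.

7.90%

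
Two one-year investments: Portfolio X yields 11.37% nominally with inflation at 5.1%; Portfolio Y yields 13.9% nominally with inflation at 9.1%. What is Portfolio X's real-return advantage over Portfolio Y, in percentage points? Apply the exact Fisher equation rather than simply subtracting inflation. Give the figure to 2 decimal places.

1.57

Portfolio X real return: 1.1137/1.051 − 1 = 5.966%.
Portfolio Y real return: 1.139/1.091 − 1 = 4.400%.
Difference: 5.966 − 4.400 = 1.566 pp.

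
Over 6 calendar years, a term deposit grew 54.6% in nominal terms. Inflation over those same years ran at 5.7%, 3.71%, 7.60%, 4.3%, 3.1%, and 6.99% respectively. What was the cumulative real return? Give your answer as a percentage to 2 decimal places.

13.92%

Cumulative inflation factor: 1.057 × 1.0371 × 1.0760 × 1.043 × 1.031 × 1.0699 ≈ 1.35704.
Nominal growth factor: 1.54600. Real growth factor = 1.54600 / 1.35704 ≈ 1.13924.
Total real return ≈ 13.9241%.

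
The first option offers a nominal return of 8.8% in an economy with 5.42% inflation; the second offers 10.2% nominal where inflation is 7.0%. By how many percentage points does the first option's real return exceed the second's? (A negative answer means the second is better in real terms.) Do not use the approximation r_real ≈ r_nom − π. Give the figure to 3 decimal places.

0.216

The first option real return: 1.088/1.0542 − 1 = 3.2062%.
The second real return: 1.102/1.070 − 1 = 2.9907%.
Difference: 3.2062 − 2.9907 = 0.2155 pp.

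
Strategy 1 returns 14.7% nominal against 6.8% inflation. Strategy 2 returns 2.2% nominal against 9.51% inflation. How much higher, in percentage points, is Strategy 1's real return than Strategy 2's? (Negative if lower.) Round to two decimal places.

14.07

Strategy 1 real return: 1.147/1.068 − 1 = 7.397%.
Strategy 2 real return: 1.022/1.0951 − 1 = -6.675%.
Difference: 7.397 − (-6.675) = 14.072 pp.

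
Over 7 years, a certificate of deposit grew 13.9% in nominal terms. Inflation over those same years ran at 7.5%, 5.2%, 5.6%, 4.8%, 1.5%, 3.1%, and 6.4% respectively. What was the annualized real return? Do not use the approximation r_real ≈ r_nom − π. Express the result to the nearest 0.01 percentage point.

-2.84%

Cumulative inflation factor: 1.075 × 1.052 × 1.056 × 1.048 × 1.015 × 1.031 × 1.064 ≈ 1.39353.
Nominal growth factor: 1.13900. Real growth factor = 1.13900 / 1.39353 ≈ 0.81735.
Annualized: 0.81735^(1/7) − 1 ≈ -0.02840.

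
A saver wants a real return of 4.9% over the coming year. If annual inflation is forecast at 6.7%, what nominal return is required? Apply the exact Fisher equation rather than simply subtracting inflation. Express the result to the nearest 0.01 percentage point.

11.93%

By the Fisher equation, 1 + r_nom = (1 + 4.9%)(1 + 6.7%) = 1.049 × 1.067 = 1.119283.
So r_nom = 11.9283%.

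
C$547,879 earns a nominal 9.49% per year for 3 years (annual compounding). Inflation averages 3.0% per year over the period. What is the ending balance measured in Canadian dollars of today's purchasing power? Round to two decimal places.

Nominal value at maturity: C$547,879 × (1 + 9.49%)^3 ≈ C$719,131.02.
Price-level factor over 3 years: (1 + 3.0%)^3 = 1.092727.
Dividing the nominal maturity value by the price-level factor gives the value in today's money.

C$658,106.75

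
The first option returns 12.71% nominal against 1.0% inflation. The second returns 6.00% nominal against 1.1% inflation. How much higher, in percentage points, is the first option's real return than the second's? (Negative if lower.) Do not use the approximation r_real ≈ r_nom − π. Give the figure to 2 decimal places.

6.75

The first option real return: 1.1271/1.010 − 1 = 11.594%.
The second real return: 1.0600/1.011 − 1 = 4.847%.
Difference: 11.594 − 4.847 = 6.747 pp.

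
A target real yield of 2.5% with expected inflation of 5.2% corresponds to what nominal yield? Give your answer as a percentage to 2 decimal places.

7.83%

By the Fisher equation, 1 + r_nom = (1 + 2.5%)(1 + 5.2%) = 1.025 × 1.052 = 1.0783.
So r_nom = 7.83%.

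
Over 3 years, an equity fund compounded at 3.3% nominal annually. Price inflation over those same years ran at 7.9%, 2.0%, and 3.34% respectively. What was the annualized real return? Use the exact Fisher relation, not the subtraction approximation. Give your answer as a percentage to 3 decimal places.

Cumulative inflation factor: 1.079 × 1.020 × 1.0334 ≈ 1.13734.
Nominal growth factor: 1.10230. Real growth factor = 1.10230 / 1.13734 ≈ 0.96919.
Annualized: 0.96919^(1/3) − 1 ≈ -0.01038.

-1.038%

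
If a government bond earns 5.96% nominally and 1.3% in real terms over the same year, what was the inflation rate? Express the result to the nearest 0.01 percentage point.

4.60%

From (1+r_nom) = (1+r_real)(1+π), we get 1+π = (1 + 5.96%)/(1 + 1.3%) = 1.0596/1.013 ≈ 1.04600.
So π ≈ 4.6002%.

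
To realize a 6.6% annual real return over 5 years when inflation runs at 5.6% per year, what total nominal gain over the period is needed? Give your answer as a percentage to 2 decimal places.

Required annual nominal rate: (1+6.6%)(1+5.6%) − 1 = 12.5696%.
Cumulative over 5 years: (1 + 0.125696)^5 − 1 ≈ 0.80761.

80.76%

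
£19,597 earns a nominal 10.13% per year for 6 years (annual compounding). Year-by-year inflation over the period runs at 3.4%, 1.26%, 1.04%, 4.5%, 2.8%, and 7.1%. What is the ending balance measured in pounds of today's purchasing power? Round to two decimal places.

Nominal value at maturity: £19,597 × (1 + 10.13%)^6 ≈ £34,964.19.
Price-level factor over 6 years: 1.034 × 1.0126 × 1.0104 × 1.045 × 1.028 × 1.071 ≈ 1.2171684184.
The maturity value deflated by that factor is the answer in today's purchasing power.

£28,725.84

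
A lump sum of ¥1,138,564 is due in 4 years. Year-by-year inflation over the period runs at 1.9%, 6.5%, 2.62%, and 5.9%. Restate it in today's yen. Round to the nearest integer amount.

¥965,396

Price-level factor over 4 years: 1.019 × 1.065 × 1.0262 × 1.059 ≈ 1.1793745783.
Purchasing power today: ¥1,138,564 divided by that factor.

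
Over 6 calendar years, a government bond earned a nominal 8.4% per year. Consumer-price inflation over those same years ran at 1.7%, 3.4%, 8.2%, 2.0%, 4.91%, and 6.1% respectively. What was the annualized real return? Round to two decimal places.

3.87%

Cumulative inflation factor: 1.017 × 1.034 × 1.082 × 1.020 × 1.0491 × 1.061 ≈ 1.29182.
Nominal growth factor: 1.62247. Real growth factor = 1.62247 / 1.29182 ≈ 1.25596.
Annualized: 1.25596^(1/6) − 1 ≈ 0.03871.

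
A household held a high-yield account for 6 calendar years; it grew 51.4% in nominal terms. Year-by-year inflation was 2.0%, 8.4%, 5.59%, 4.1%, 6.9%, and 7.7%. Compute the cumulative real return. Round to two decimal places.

8.20%

Cumulative inflation factor: 1.020 × 1.084 × 1.0559 × 1.041 × 1.069 × 1.077 ≈ 1.39925.
Nominal growth factor: 1.51400. Real growth factor = 1.51400 / 1.39925 ≈ 1.08201.
Total real return ≈ 8.2006%.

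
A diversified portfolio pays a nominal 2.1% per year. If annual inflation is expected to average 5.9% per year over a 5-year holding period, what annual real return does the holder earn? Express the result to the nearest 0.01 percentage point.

With constant rates the annual real return is the same each year: (1+2.1%)/(1+5.9%) − 1 = -0.03588.

-3.59%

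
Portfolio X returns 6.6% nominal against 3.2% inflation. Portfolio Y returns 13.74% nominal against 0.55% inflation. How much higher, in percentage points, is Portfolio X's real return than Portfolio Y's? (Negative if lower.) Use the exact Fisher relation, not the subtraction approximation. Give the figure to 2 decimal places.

Portfolio X real return: 1.066/1.032 − 1 = 3.295%.
Portfolio Y real return: 1.1374/1.0055 − 1 = 13.118%.
Difference: 3.295 − 13.118 = -9.823 pp.

-9.82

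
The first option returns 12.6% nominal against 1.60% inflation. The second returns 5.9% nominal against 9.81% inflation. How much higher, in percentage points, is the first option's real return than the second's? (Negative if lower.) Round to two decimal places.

The first option real return: 1.126/1.0160 − 1 = 10.827%.
The second real return: 1.059/1.0981 − 1 = -3.561%.
Difference: 10.827 − (-3.561) = 14.388 pp.

14.39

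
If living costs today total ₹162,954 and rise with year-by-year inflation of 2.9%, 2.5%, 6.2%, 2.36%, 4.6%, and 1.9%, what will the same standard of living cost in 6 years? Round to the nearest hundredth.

Cumulative price-level factor: 1.029 × 1.025 × 1.062 × 1.0236 × 1.046 × 1.019 ≈ 1.2220807484.
The nominal amount required is ₹162,954 scaled up by that factor.

₹199,142.95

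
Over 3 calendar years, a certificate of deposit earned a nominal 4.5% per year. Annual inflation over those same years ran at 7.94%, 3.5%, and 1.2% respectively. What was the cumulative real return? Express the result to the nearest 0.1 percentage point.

0.9%

Cumulative inflation factor: 1.0794 × 1.035 × 1.012 ≈ 1.13059.
Nominal growth factor: 1.14117. Real growth factor = 1.14117 / 1.13059 ≈ 1.00936.
Total real return ≈ 0.9359%.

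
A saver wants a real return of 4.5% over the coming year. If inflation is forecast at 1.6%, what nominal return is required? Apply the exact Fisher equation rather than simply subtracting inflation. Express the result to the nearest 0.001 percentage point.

By the Fisher equation, 1 + r_nom = (1 + 4.5%)(1 + 1.6%) = 1.045 × 1.016 = 1.06172.
So r_nom = 6.172%.

6.172%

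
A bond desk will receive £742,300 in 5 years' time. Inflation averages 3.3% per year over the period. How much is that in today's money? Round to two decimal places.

Price-level factor over 5 years: (1 + 3.3%)^5 ≈ 1.1762553387.
Purchasing power today: £742,300 divided by that factor.

£631,070.46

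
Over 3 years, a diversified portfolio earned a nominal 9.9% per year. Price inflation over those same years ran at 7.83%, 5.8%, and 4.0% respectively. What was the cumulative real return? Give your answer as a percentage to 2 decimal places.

Cumulative inflation factor: 1.0783 × 1.058 × 1.040 ≈ 1.18648.
Nominal growth factor: 1.32737. Real growth factor = 1.32737 / 1.18648 ≈ 1.11875.
Total real return ≈ 11.8754%.

11.88%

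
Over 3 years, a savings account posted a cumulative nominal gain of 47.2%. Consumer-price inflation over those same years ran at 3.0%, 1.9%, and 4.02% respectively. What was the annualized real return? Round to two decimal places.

10.47%

Cumulative inflation factor: 1.030 × 1.019 × 1.0402 ≈ 1.09176.
Nominal growth factor: 1.47200. Real growth factor = 1.47200 / 1.09176 ≈ 1.34828.
Annualized: 1.34828^(1/3) − 1 ≈ 0.10474.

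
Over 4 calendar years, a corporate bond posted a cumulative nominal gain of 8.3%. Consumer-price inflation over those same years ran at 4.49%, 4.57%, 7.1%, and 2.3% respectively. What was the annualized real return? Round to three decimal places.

-2.474%

Cumulative inflation factor: 1.0449 × 1.0457 × 1.071 × 1.023 ≈ 1.19715.
Nominal growth factor: 1.08300. Real growth factor = 1.08300 / 1.19715 ≈ 0.90465.
Annualized: 0.90465^(1/4) − 1 ≈ -0.02474.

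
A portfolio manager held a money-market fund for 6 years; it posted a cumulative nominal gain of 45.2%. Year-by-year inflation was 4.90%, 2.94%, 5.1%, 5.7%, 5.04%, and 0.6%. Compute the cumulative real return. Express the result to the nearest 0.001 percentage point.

14.545%

Cumulative inflation factor: 1.0490 × 1.0294 × 1.051 × 1.057 × 1.0504 × 1.006 ≈ 1.26762.
Nominal growth factor: 1.45200. Real growth factor = 1.45200 / 1.26762 ≈ 1.14545.
Total real return ≈ 14.5451%.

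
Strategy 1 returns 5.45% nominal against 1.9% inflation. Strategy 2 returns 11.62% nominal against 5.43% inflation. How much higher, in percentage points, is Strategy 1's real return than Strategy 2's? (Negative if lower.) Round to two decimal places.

Strategy 1 real return: 1.0545/1.019 − 1 = 3.484%.
Strategy 2 real return: 1.1162/1.0543 − 1 = 5.871%.
Difference: 3.484 − 5.871 = -2.387 pp.

-2.39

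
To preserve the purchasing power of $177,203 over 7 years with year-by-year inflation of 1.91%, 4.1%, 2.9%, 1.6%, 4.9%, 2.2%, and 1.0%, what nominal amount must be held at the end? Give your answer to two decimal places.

$212,811.67

Cumulative price-level factor: 1.0191 × 1.041 × 1.029 × 1.016 × 1.049 × 1.022 × 1.010 ≈ 1.2009484655.
The nominal amount required is $177,203 scaled up by that factor.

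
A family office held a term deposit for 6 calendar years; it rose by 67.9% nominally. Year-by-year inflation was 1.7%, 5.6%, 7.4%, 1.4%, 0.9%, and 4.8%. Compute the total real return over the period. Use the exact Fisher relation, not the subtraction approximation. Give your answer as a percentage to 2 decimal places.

35.76%

Cumulative inflation factor: 1.017 × 1.056 × 1.074 × 1.014 × 1.009 × 1.048 ≈ 1.23674.
Nominal growth factor: 1.67900. Real growth factor = 1.67900 / 1.23674 ≈ 1.35760.
Total real return ≈ 35.7598%.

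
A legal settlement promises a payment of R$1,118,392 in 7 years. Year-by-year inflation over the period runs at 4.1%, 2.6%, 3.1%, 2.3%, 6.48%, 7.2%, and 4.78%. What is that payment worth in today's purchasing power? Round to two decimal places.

Price-level factor over 7 years: 1.041 × 1.026 × 1.031 × 1.023 × 1.0648 × 1.072 × 1.0478 ≈ 1.3473288559.
Purchasing power today: R$1,118,392 divided by that factor.

R$830,080.94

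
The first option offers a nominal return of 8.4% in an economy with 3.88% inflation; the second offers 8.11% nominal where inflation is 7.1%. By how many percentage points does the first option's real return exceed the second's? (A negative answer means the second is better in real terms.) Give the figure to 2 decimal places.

3.41

The first option real return: 1.084/1.0388 − 1 = 4.351%.
The second real return: 1.0811/1.071 − 1 = 0.943%.
Difference: 4.351 − 0.943 = 3.408 pp.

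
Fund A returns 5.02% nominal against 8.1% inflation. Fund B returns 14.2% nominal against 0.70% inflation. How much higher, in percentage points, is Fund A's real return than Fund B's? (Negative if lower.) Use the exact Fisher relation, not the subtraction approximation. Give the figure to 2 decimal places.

Fund A real return: 1.0502/1.081 − 1 = -2.849%.
Fund B real return: 1.142/1.0070 − 1 = 13.406%.
Difference: -2.849 − 13.406 = -16.255 pp.

-16.26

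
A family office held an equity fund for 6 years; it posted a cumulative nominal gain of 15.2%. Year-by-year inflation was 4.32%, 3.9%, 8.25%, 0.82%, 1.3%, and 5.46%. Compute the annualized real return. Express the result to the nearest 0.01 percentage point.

Cumulative inflation factor: 1.0432 × 1.039 × 1.0825 × 1.0082 × 1.013 × 1.0546 ≈ 1.26373.
Nominal growth factor: 1.15200. Real growth factor = 1.15200 / 1.26373 ≈ 0.91159.
Annualized: 0.91159^(1/6) − 1 ≈ -0.01531.

-1.53%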